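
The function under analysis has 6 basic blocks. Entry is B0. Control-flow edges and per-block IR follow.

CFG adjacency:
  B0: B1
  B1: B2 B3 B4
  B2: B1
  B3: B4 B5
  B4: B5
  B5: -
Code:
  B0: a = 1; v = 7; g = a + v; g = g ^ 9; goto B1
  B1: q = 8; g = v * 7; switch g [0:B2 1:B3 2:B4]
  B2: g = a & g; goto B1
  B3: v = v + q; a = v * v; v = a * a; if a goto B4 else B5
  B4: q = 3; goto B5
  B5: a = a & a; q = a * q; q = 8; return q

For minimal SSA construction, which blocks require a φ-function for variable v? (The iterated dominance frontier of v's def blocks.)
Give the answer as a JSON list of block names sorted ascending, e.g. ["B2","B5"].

idom tree: B1←B0 B2←B1 B3←B1 B4←B1 B5←B1
Join-block Dom:
  B1: preds {B0,B2}: {B0} ∩ {B0,B1,B2} = {B0}; idom=B0
  B4: preds {B1,B3}: {B0,B1} ∩ {B0,B1,B3} = {B0,B1}; idom=B1
  B5: preds {B3,B4}: {B0,B1,B3} ∩ {B0,B1,B4} = {B0,B1}; idom=B1

DF walk-up:
  B1←B0: walk · to B0
  B1←B2: walk B2→B1 to B0
  B4←B1: walk · to B1
  B4←B3: walk B3 to B1
  B5←B3: walk B3 to B1
  B5←B4: walk B4 to B1
  B0 → ∅
  B1 → {B1}
  B2 → {B1}
  B3 → {B4,B5}
  B4 → {B5}
  B5 → ∅

φ for v: defs {B0,B3}
  DF⁺ = {B4,B5}

Answer: ["B4", "B5"]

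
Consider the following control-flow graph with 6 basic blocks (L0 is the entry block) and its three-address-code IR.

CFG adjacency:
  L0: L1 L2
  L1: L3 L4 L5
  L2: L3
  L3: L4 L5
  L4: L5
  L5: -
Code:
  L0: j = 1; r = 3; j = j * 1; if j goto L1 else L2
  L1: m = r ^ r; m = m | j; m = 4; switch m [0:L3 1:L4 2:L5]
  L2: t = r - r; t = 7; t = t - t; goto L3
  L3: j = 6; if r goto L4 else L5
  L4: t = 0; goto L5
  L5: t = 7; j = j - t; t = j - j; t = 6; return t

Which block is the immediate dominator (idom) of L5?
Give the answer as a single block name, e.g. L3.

idom tree: L1←L0 L2←L0 L3←L0 L4←L0 L5←L0
Dom∩ at merges:
  L3: preds {L1,L2}: {L0,L1} ∩ {L0,L2} = {L0}; idom=L0
  L4: preds {L1,L3}: {L0,L1} ∩ {L0,L3} = {L0}; idom=L0
  L5: preds {L1,L3,L4}: {L0,L1} ∩ {L0,L3} ∩ {L0,L4} = {L0}; idom=L0

idom(L5) = L0

Answer: L0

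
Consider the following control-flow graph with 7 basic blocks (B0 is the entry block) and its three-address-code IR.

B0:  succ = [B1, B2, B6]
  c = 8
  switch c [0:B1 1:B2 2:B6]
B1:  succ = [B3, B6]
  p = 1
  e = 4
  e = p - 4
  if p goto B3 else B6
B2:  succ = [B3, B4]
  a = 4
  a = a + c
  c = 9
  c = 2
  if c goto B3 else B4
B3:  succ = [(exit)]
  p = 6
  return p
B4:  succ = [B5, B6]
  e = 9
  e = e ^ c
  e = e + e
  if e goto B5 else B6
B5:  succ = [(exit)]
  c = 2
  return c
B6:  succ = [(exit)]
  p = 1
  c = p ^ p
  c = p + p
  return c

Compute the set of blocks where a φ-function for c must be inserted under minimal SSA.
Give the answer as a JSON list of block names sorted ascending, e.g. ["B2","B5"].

Answer: ["B3", "B6"]

Derivation:
idom tree: B1←B0 B2←B0 B3←B0 B4←B2 B5←B4 B6←B0
Dom∩ at merges:
  B3: preds {B1,B2}: {B0,B1} ∩ {B0,B2} = {B0}; idom=B0
  B6: preds {B0,B1,B4}: {B0} ∩ {B0,B1} ∩ {B0,B2,B4} = {B0}; idom=B0

DF derivation:
  join B3 pred B1: B1 stop@B0
  join B3 pred B2: B2 stop@B0
  join B6 pred B0: · stop@B0
  join B6 pred B1: B1 stop@B0
  join B6 pred B4: B4→B2 stop@B0
  B0: DF=∅
  B1: DF={B3,B6}
  B2: DF={B3,B6}
  B3: DF=∅
  B4: DF={B6}
  B5: DF=∅
  B6: DF=∅

φ for c: defs {B0,B2,B5,B6}
  DF⁺ = {B3,B6}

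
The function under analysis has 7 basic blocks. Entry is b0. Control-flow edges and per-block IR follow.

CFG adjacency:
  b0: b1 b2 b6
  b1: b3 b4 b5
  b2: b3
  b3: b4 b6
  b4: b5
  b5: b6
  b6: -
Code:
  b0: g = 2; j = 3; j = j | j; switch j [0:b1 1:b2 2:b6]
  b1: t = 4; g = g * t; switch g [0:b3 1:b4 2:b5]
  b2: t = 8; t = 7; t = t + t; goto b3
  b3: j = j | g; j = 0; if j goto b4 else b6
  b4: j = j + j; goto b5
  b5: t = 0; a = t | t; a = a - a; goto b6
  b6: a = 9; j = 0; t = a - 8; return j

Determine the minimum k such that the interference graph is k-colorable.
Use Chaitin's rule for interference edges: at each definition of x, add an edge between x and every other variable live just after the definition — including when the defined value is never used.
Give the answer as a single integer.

Answer: 3

Derivation:
Per-block:
  b0: {g,j} / ∅
  b1: {g,t} / {g}
  b2: {t} / ∅
  b3: {j} / {g,j}
  b4: {j} / {j}
  b5: {a,t} / ∅
  b6: {a,j,t} / ∅

Liveness:
  b0 li=∅ lo={g,j}
  b1 li={g,j} lo={g,j}
  b2 li={g,j} lo={g,j}
  b3 li={g,j} lo={j}
  b4 li={j} lo=∅
  b5 li=∅ lo=∅
  b6 li=∅ lo=∅

Conflict graph:
  a — {j}
  g — {j,t}
  j — {a,g,t}
  t — {g,j}

Chromatic number:
  {g,j,t} pairwise interfere (3-clique) ⇒ χ ≥ 3
  3-colouring: c0={j}  c1={a,g}  c2={t}
  χ = 3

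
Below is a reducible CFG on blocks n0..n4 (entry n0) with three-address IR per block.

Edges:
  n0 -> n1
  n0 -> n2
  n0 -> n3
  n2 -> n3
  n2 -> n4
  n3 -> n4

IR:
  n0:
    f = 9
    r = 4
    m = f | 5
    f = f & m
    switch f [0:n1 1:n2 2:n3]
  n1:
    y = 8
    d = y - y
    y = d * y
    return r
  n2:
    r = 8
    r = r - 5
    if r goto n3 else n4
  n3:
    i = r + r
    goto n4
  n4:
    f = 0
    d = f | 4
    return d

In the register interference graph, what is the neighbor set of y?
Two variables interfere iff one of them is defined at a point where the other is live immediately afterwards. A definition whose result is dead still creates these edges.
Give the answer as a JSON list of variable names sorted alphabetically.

Answer: ["d", "r"]

Working:
Block summaries:
  n0 def {f,m,r} use ∅
  n1 def {d,y} use {r}
  n2 def {r} use ∅
  n3 def {i} use {r}
  n4 def {d,f} use ∅

Live sets:
  n0 li=∅ lo={r}
  n1 li={r} lo=∅
  n2 li=∅ lo={r}
  n3 li={r} lo=∅
  n4 li=∅ lo=∅

Interfere edges:
  d — {r,y}
  f — {m,r}
  i — ∅
  m — {f,r}
  r — {d,f,m,y}
  y — {d,r}

N(y) = ["d", "r"]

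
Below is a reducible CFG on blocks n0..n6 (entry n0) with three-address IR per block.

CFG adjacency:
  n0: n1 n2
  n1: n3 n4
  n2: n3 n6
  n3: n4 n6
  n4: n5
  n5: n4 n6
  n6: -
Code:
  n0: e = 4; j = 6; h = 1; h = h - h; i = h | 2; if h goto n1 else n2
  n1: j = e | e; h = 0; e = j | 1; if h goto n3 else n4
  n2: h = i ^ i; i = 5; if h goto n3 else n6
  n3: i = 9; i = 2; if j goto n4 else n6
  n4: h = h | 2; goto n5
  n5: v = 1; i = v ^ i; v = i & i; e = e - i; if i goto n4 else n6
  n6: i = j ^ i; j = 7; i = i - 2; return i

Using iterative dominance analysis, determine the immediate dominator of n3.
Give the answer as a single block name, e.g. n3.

idom tree: n1←n0 n2←n0 n3←n0 n4←n0 n5←n4 n6←n0
Dom at joins:
  n3: preds {n1,n2}: {n0,n1} ∩ {n0,n2} = {n0}; idom=n0
  n4: preds {n1,n3,n5}: {n0,n1} ∩ {n0,n3} ∩ {n0,n4,n5} = {n0}; idom=n0
  n6: preds {n2,n3,n5}: {n0,n2} ∩ {n0,n3} ∩ {n0,n4,n5} = {n0}; idom=n0

idom(n3) = n0

Answer: n0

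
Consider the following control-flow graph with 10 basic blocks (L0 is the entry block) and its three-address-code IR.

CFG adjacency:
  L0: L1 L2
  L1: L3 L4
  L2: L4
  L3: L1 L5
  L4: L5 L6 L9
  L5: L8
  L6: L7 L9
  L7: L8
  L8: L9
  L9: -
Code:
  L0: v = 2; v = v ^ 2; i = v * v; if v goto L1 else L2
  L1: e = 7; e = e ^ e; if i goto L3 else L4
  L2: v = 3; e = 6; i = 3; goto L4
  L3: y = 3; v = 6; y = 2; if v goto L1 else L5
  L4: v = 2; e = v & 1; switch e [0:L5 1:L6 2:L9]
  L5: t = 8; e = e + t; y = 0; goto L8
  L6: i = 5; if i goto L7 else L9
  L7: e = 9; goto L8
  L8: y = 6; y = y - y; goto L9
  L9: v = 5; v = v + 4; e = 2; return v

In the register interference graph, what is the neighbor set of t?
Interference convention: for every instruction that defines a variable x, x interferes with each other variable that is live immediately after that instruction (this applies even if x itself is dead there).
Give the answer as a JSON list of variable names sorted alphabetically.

Answer: ["e"]

Analysis:
Per-block:
  L0: {i,v} / ∅
  L1: {e} / {i}
  L2: {e,i,v} / ∅
  L3: {v,y} / ∅
  L4: {e,v} / ∅
  L5: {e,t,y} / {e}
  L6: {i} / ∅
  L7: {e} / ∅
  L8: {y} / ∅
  L9: {e,v} / ∅

Live sets:
  live L0: ∅→{i}
  live L1: {i}→{e,i}
  live L2: ∅→∅
  live L3: {e,i}→{e,i}
  live L4: ∅→{e}
  live L5: {e}→∅
  live L6: ∅→∅
  live L7: ∅→∅
  live L8: ∅→∅
  live L9: ∅→∅

Interference:
  e — {i,t,v,y}
  i — {e,v,y}
  t — {e}
  v — {e,i,y}
  y — {e,i,v}

N(t) = ["e"]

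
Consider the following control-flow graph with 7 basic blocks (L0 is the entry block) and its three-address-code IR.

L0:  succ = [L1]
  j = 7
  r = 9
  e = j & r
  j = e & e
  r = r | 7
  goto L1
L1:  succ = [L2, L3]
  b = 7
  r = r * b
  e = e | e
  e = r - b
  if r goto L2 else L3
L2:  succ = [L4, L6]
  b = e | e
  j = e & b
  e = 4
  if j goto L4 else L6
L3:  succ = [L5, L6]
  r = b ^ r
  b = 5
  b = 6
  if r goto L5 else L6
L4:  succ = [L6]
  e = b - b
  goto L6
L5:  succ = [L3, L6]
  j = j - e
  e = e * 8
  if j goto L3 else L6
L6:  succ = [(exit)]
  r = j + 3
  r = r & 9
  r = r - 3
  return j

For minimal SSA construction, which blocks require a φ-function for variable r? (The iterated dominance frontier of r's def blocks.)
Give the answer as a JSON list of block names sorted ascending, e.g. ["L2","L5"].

idom tree: L1←L0 L2←L1 L3←L1 L4←L2 L5←L3 L6←L1
Join-block Dom:
  L3: preds {L1,L5}: {L0,L1} ∩ {L0,L1,L3,L5} = {L0,L1}; idom=L1
  L6: preds {L2,L3,L4,L5}: {L0,L1,L2} ∩ {L0,L1,L3} ∩ {L0,L1,L2,L4} ∩ {L0,L1,L3,L5} = {L0,L1}; idom=L1

DF derivation:
  join L3 pred L1: · stop@L1
  join L3 pred L5: L5→L3 stop@L1
  join L6 pred L2: L2 stop@L1
  join L6 pred L3: L3 stop@L1
  join L6 pred L4: L4→L2 stop@L1
  join L6 pred L5: L5→L3 stop@L1
  DF(L0)=∅
  DF(L1)=∅
  DF(L2)={L6}
  DF(L3)={L3,L6}
  DF(L4)={L6}
  DF(L5)={L3,L6}
  DF(L6)=∅

φ for r: defs {L0,L1,L3,L6}
  DF⁺ = {L3,L6}

Answer: ["L3", "L6"]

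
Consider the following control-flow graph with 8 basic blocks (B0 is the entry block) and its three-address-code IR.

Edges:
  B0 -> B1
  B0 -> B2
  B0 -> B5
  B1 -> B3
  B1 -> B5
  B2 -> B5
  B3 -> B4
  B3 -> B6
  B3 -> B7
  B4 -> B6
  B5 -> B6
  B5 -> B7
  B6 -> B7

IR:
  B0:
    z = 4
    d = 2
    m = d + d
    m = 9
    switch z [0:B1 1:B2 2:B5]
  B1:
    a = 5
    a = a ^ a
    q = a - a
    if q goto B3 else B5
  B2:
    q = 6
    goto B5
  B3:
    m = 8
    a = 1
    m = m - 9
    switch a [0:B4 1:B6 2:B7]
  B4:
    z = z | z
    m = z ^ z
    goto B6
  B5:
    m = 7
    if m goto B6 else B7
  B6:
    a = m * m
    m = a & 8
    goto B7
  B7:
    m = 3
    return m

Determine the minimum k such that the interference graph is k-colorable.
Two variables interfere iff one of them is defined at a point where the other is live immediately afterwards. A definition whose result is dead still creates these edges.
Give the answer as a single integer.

Answer: 3

Derivation:
Per-block:
  B0 def {d,m,z} use ∅
  B1 def {a,q} use ∅
  B2 def {q} use ∅
  B3 def {a,m} use ∅
  B4 def {m,z} use {z}
  B5 def {m} use ∅
  B6 def {a,m} use {m}
  B7 def {m} use ∅

Live sets:
  live B0: ∅→{z}
  live B1: {z}→{z}
  live B2: ∅→∅
  live B3: {z}→{m,z}
  live B4: {z}→{m}
  live B5: ∅→{m}
  live B6: {m}→∅
  live B7: ∅→∅

Interference:
  a — {m,z}
  d — {z}
  m — {a,z}
  q — {z}
  z — {a,d,m,q}

Registers:
  clique {a,m,z} ⇒ need ≥ 3
  3-colouring: r0={z}  r1={a,d,q}  r2={m}
  χ = 3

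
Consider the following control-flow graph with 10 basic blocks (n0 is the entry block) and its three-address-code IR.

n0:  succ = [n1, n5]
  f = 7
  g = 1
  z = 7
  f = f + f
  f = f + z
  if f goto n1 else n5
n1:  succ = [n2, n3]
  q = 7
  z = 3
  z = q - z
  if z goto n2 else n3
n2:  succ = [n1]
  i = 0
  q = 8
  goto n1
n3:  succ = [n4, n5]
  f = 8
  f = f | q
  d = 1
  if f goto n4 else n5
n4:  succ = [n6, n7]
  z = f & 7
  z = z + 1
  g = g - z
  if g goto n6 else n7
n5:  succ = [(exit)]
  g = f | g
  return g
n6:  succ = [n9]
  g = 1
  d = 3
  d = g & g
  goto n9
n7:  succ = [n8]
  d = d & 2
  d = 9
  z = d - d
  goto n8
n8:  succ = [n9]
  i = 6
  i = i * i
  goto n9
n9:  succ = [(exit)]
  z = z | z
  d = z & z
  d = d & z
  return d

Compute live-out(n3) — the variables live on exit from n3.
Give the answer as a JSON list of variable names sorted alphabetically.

Block summaries:
  n0 def {f,g,z} use ∅
  n1 def {q,z} use ∅
  n2 def {i,q} use ∅
  n3 def {d,f} use {q}
  n4 def {g,z} use {f,g}
  n5 def {g} use {f,g}
  n6 def {d,g} use ∅
  n7 def {d,z} use {d}
  n8 def {i} use ∅
  n9 def {d,z} use {z}

Backward fixpoint:
  n0: in=∅ out={f,g}
  n1: in={g} out={g,q}
  n2: in={g} out={g}
  n3: in={g,q} out={d,f,g}
  n4: in={d,f,g} out={d,z}
  n5: in={f,g} out=∅
  n6: in={z} out={z}
  n7: in={d} out={z}
  n8: in={z} out={z}
  n9: in={z} out=∅

live-out(n3) = ["d", "f", "g"]

Answer: ["d", "f", "g"]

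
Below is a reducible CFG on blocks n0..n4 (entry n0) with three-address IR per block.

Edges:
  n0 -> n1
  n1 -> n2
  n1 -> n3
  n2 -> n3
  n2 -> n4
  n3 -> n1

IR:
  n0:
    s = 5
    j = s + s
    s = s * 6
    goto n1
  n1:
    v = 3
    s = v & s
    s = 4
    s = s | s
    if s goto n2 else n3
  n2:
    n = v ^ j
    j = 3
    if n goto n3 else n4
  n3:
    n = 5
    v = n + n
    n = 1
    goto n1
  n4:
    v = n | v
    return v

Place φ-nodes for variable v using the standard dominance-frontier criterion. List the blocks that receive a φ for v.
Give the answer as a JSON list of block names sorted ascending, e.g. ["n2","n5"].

idom tree: n1←n0 n2←n1 n3←n1 n4←n2
Dom∩ at merges:
  n1: preds {n0,n3}: {n0} ∩ {n0,n1,n3} = {n0}; idom=n0
  n3: preds {n1,n2}: {n0,n1} ∩ {n0,n1,n2} = {n0,n1}; idom=n1

DF derivation:
  join n1 pred n0: · stop@n0
  join n1 pred n3: n3→n1 stop@n0
  join n3 pred n1: · stop@n1
  join n3 pred n2: n2 stop@n1
  n0 → ∅
  n1 → {n1}
  n2 → {n3}
  n3 → {n1}
  n4 → ∅

φ for v: defs {n1,n3,n4}
  DF⁺ = {n1}

Answer: ["n1"]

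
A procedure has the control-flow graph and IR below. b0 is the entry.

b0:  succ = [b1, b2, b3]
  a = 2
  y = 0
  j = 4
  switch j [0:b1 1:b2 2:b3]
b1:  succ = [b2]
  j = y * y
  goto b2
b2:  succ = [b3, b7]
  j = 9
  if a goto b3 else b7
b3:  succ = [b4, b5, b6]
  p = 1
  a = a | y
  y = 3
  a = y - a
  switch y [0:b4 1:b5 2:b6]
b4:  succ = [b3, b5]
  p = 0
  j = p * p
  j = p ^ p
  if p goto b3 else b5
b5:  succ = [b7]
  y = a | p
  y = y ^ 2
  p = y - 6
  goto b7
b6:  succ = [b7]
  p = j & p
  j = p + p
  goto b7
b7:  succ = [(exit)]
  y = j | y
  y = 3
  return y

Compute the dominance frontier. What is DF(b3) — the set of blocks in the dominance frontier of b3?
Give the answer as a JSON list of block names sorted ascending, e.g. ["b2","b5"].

idom tree: b1←b0 b2←b0 b3←b0 b4←b3 b5←b3 b6←b3 b7←b0
Dom at joins:
  b2: preds {b0,b1}: {b0} ∩ {b0,b1} = {b0}; idom=b0
  b3: preds {b0,b2,b4}: {b0} ∩ {b0,b2} ∩ {b0,b3,b4} = {b0}; idom=b0
  b5: preds {b3,b4}: {b0,b3} ∩ {b0,b3,b4} = {b0,b3}; idom=b3
  b7: preds {b2,b5,b6}: {b0,b2} ∩ {b0,b3,b5} ∩ {b0,b3,b6} = {b0}; idom=b0

DF walk-up:
  join b2 pred b0: · stop@b0
  join b2 pred b1: b1 stop@b0
  join b3 pred b0: · stop@b0
  join b3 pred b2: b2 stop@b0
  join b3 pred b4: b4→b3 stop@b0
  join b5 pred b3: · stop@b3
  join b5 pred b4: b4 stop@b3
  join b7 pred b2: b2 stop@b0
  join b7 pred b5: b5→b3 stop@b0
  join b7 pred b6: b6→b3 stop@b0
  b0 → ∅
  b1 → {b2}
  b2 → {b3,b7}
  b3 → {b3,b7}
  b4 → {b3,b5}
  b5 → {b7}
  b6 → {b7}
  b7 → ∅

DF(b3) = ["b3", "b7"]

Answer: ["b3", "b7"]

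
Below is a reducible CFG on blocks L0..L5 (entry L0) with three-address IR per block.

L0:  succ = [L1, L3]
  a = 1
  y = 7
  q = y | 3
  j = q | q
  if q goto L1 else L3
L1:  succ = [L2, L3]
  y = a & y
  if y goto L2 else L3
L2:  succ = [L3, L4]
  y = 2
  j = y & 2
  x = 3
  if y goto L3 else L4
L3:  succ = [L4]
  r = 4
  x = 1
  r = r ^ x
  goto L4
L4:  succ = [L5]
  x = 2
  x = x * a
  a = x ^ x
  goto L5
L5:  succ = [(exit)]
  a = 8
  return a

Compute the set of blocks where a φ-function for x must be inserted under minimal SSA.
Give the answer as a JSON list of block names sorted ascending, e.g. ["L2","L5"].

Answer: ["L3", "L4"]

Derivation:
idom tree: L1←L0 L2←L1 L3←L0 L4←L0 L5←L4
Join-block Dom:
  L3: preds {L0,L1,L2}: {L0} ∩ {L0,L1} ∩ {L0,L1,L2} = {L0}; idom=L0
  L4: preds {L2,L3}: {L0,L1,L2} ∩ {L0,L3} = {L0}; idom=L0

Frontier:
  join L3 pred L0: · stop@L0
  join L3 pred L1: L1 stop@L0
  join L3 pred L2: L2→L1 stop@L0
  join L4 pred L2: L2→L1 stop@L0
  join L4 pred L3: L3 stop@L0
  L0 → ∅
  L1 → {L3,L4}
  L2 → {L3,L4}
  L3 → {L4}
  L4 → ∅
  L5 → ∅

φ for x: defs {L2,L3,L4}
  DF⁺ = {L3,L4}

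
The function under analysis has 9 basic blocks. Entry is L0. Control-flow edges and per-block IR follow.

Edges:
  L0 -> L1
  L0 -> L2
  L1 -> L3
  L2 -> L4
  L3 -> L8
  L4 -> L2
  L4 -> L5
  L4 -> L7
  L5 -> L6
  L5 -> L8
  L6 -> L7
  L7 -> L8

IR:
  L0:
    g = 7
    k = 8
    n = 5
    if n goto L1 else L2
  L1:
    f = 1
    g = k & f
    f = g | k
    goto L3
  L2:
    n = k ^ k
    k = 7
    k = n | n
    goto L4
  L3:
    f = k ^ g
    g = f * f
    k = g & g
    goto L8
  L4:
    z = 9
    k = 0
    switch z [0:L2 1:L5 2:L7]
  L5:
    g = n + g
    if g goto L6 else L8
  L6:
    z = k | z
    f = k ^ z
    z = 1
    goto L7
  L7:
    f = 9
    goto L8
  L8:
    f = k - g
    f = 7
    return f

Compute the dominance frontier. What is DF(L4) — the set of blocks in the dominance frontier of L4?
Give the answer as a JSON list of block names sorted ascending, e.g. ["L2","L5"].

Answer: ["L2", "L8"]

Analysis:
idom tree: L1←L0 L2←L0 L3←L1 L4←L2 L5←L4 L6←L5 L7←L4 L8←L0
Dom∩ at merges:
  L2: preds {L0,L4}: {L0} ∩ {L0,L2,L4} = {L0}; idom=L0
  L7: preds {L4,L6}: {L0,L2,L4} ∩ {L0,L2,L4,L5,L6} = {L0,L2,L4}; idom=L4
  L8: preds {L3,L5,L7}: {L0,L1,L3} ∩ {L0,L2,L4,L5} ∩ {L0,L2,L4,L7} = {L0}; idom=L0

DF walk-up:
  L2←L0: walk · to L0
  L2←L4: walk L4→L2 to L0
  L7←L4: walk · to L4
  L7←L6: walk L6→L5 to L4
  L8←L3: walk L3→L1 to L0
  L8←L5: walk L5→L4→L2 to L0
  L8←L7: walk L7→L4→L2 to L0
  L0: DF=∅
  L1: DF={L8}
  L2: DF={L2,L8}
  L3: DF={L8}
  L4: DF={L2,L8}
  L5: DF={L7,L8}
  L6: DF={L7}
  L7: DF={L8}
  L8: DF=∅

DF(L4) = ["L2", "L8"]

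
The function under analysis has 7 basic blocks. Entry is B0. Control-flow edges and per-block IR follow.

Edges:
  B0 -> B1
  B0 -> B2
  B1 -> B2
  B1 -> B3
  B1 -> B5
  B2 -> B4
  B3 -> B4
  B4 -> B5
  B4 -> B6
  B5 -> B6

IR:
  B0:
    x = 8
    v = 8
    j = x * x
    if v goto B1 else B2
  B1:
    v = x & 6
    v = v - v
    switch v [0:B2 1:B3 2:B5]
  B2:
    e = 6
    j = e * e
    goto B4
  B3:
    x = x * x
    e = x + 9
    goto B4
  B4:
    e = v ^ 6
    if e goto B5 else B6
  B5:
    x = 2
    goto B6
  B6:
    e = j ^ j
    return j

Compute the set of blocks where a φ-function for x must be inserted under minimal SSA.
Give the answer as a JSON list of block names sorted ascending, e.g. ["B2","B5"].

Answer: ["B4", "B5", "B6"]

Derivation:
idom tree: B1←B0 B2←B0 B3←B1 B4←B0 B5←B0 B6←B0
Dom∩ at merges:
  B2: preds {B0,B1}: {B0} ∩ {B0,B1} = {B0}; idom=B0
  B4: preds {B2,B3}: {B0,B2} ∩ {B0,B1,B3} = {B0}; idom=B0
  B5: preds {B1,B4}: {B0,B1} ∩ {B0,B4} = {B0}; idom=B0
  B6: preds {B4,B5}: {B0,B4} ∩ {B0,B5} = {B0}; idom=B0

Frontier:
  join B2 pred B0: · stop@B0
  join B2 pred B1: B1 stop@B0
  join B4 pred B2: B2 stop@B0
  join B4 pred B3: B3→B1 stop@B0
  join B5 pred B1: B1 stop@B0
  join B5 pred B4: B4 stop@B0
  join B6 pred B4: B4 stop@B0
  join B6 pred B5: B5 stop@B0
  B0: DF=∅
  B1: DF={B2,B4,B5}
  B2: DF={B4}
  B3: DF={B4}
  B4: DF={B5,B6}
  B5: DF={B6}
  B6: DF=∅

φ for x: defs {B0,B3,B5}
  DF⁺ = {B4,B5,B6}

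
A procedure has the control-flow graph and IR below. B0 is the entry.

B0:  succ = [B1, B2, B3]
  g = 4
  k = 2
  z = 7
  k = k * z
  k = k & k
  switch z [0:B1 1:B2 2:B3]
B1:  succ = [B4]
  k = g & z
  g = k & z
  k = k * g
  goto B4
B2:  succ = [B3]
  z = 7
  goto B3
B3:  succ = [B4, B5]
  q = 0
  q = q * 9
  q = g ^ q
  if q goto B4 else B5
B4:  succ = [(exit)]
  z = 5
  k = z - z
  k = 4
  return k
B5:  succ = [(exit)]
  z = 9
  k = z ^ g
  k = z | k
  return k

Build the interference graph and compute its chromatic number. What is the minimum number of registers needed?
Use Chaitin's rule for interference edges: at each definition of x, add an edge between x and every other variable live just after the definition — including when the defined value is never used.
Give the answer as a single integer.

Answer: 3

Working:
Block summaries:
  B0 def {g,k,z} use ∅
  B1 def {g,k} use {g,z}
  B2 def {z} use ∅
  B3 def {q} use {g}
  B4 def {k,z} use ∅
  B5 def {k,z} use {g}

Live sets:
  B0 li=∅ lo={g,z}
  B1 li={g,z} lo=∅
  B2 li={g} lo={g}
  B3 li={g} lo={g}
  B4 li=∅ lo=∅
  B5 li={g} lo=∅

Interference:
  g: {k,q,z}
  k: {g,z}
  q: {g}
  z: {g,k}

Chromatic number:
  clique {g,k,z} ⇒ need ≥ 3
  assign g→r0 k→r1 q→r1 z→r2 — no edge inside a register ⇒ χ ≤ 3
  χ = 3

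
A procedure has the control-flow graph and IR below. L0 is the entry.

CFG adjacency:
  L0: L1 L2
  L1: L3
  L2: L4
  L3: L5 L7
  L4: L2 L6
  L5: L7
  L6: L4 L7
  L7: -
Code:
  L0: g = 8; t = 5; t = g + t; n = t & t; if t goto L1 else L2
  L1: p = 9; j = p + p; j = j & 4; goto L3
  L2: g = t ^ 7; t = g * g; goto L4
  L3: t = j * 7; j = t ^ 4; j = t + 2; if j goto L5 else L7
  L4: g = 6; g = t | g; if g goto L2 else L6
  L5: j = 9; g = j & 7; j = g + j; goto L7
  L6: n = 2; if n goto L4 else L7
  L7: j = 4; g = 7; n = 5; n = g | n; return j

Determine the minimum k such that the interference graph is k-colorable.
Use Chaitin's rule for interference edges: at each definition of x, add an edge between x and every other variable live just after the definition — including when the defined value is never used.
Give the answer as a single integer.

Answer: 4

Derivation:
Block summaries:
  L0: {g,n,t} / ∅
  L1: {j,p} / ∅
  L2: {g,t} / {t}
  L3: {j,t} / {j}
  L4: {g} / {t}
  L5: {g,j} / ∅
  L6: {n} / ∅
  L7: {g,j,n} / ∅

Liveness:
  live L0: ∅→{t}
  live L1: ∅→{j}
  live L2: {t}→{t}
  live L3: {j}→∅
  live L4: {t}→{t}
  live L5: ∅→∅
  live L6: {t}→{t}
  live L7: ∅→∅

Interference:
  g — {j,n,t}
  j — {g,n,t}
  n — {g,j,t}
  p — ∅
  t — {g,j,n}

Chromatic number:
  lower bound: {g,j,n,t} mutually conflict ⇒ χ ≥ 4
  4-colouring: c0={g,p}  c1={j}  c2={n}  c3={t}
  χ = 4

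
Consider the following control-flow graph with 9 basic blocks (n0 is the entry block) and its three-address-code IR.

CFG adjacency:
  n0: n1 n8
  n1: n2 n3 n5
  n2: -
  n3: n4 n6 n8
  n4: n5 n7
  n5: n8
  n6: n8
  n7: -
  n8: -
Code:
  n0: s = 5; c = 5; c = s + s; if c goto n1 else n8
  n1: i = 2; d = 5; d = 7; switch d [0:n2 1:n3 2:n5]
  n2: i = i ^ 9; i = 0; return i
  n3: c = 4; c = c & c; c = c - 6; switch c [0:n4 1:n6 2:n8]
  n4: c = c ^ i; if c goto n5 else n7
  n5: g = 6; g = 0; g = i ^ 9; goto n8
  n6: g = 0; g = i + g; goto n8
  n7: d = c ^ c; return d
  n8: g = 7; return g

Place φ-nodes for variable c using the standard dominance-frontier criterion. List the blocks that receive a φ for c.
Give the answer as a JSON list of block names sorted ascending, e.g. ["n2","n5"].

idom tree: n1←n0 n2←n1 n3←n1 n4←n3 n5←n1 n6←n3 n7←n4 n8←n0
Dom at joins:
  n5: preds {n1,n4}: {n0,n1} ∩ {n0,n1,n3,n4} = {n0,n1}; idom=n1
  n8: preds {n0,n3,n5,n6}: {n0} ∩ {n0,n1,n3} ∩ {n0,n1,n5} ∩ {n0,n1,n3,n6} = {n0}; idom=n0

DF derivation:
  join n5 pred n1: · stop@n1
  join n5 pred n4: n4→n3 stop@n1
  join n8 pred n0: · stop@n0
  join n8 pred n3: n3→n1 stop@n0
  join n8 pred n5: n5→n1 stop@n0
  join n8 pred n6: n6→n3→n1 stop@n0
  n0 → ∅
  n1 → {n8}
  n2 → ∅
  n3 → {n5,n8}
  n4 → {n5}
  n5 → {n8}
  n6 → {n8}
  n7 → ∅
  n8 → ∅

φ for c: defs {n0,n3,n4}
  DF⁺ = {n5,n8}

Answer: ["n5", "n8"]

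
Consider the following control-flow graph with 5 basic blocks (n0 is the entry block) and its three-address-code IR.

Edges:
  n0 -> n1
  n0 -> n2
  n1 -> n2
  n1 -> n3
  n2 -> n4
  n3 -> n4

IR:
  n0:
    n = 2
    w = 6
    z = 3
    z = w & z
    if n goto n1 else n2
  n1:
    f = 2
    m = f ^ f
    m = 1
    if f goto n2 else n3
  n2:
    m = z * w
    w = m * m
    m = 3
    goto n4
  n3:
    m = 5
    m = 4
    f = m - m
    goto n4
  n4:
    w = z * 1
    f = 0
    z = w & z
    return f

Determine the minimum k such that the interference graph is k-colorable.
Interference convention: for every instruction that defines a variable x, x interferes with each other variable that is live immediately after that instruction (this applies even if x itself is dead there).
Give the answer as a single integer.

Answer: 4

Derivation:
def/use:
  n0: def={n,w,z} ue=∅
  n1: def={f,m} ue=∅
  n2: def={m,w} ue={w,z}
  n3: def={f,m} ue=∅
  n4: def={f,w,z} ue={z}

Backward fixpoint:
  n0: in=∅ out={w,z}
  n1: in={w,z} out={w,z}
  n2: in={w,z} out={z}
  n3: in={z} out={z}
  n4: in={z} out=∅

Interfere edges:
  f↔{m,w,z}
  m↔{f,w,z}
  n↔{w,z}
  w↔{f,m,n,z}
  z↔{f,m,n,w}

Chromatic number:
  clique {f,m,w,z} ⇒ need ≥ 4
  4-colouring: c0={w}  c1={z}  c2={f,n}  c3={m}
  χ = 4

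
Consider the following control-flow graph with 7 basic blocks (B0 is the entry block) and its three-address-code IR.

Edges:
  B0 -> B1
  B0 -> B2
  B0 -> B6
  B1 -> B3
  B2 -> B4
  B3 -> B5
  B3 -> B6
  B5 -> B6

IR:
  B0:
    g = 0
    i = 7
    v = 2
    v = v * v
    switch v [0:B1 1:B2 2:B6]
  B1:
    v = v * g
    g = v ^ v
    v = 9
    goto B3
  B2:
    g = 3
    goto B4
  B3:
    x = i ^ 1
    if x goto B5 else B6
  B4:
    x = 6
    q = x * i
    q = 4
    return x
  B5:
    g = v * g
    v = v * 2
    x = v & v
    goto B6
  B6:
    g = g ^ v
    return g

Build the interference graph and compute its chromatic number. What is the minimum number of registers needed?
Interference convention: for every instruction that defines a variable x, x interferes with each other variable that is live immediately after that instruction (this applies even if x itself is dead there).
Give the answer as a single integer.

Answer: 4

Analysis:
Per-block:
  B0: def={g,i,v} ue=∅
  B1: def={g,v} ue={g,v}
  B2: def={g} ue=∅
  B3: def={x} ue={i}
  B4: def={q,x} ue={i}
  B5: def={g,v,x} ue={g,v}
  B6: def={g} ue={g,v}

Live sets:
  B0 li=∅ lo={g,i,v}
  B1 li={g,i,v} lo={g,i,v}
  B2 li={i} lo={i}
  B3 li={g,i,v} lo={g,v}
  B4 li={i} lo=∅
  B5 li={g,v} lo={g,v}
  B6 li={g,v} lo=∅

Interference:
  g↔{i,v,x}
  i↔{g,v,x}
  q↔{x}
  v↔{g,i,x}
  x↔{g,i,q,v}

Colouring:
  {g,i,v,x} pairwise interfere (4-clique) ⇒ χ ≥ 4
  4-colouring: r0={x}  r1={g,q}  r2={i}  r3={v}
  χ = 4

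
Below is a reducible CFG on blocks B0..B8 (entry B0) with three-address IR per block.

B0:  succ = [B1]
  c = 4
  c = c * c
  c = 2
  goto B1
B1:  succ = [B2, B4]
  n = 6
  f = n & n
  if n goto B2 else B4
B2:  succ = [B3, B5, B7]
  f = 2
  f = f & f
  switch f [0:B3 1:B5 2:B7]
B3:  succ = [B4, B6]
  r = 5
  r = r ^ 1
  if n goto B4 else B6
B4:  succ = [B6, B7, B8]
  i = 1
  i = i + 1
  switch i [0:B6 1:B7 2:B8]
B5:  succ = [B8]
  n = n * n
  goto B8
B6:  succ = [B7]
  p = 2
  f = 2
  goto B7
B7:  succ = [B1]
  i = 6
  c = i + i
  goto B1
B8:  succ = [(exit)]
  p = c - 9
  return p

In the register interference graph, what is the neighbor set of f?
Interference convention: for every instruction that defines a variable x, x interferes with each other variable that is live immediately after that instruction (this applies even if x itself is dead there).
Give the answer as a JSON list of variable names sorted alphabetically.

Answer: ["c", "n"]

Working:
def/use:
  B0: def={c} ue=∅
  B1: def={f,n} ue=∅
  B2: def={f} ue=∅
  B3: def={r} ue={n}
  B4: def={i} ue=∅
  B5: def={n} ue={n}
  B6: def={f,p} ue=∅
  B7: def={c,i} ue=∅
  B8: def={p} ue={c}

Liveness:
  B0 li=∅ lo={c}
  B1 li={c} lo={c,n}
  B2 li={c,n} lo={c,n}
  B3 li={c,n} lo={c}
  B4 li={c} lo={c}
  B5 li={c,n} lo={c}
  B6 li=∅ lo=∅
  B7 li=∅ lo={c}
  B8 li={c} lo=∅

Interfere edges:
  c: {f,i,n,r}
  f: {c,n}
  i: {c}
  n: {c,f,r}
  p: ∅
  r: {c,n}

N(f) = ["c", "n"]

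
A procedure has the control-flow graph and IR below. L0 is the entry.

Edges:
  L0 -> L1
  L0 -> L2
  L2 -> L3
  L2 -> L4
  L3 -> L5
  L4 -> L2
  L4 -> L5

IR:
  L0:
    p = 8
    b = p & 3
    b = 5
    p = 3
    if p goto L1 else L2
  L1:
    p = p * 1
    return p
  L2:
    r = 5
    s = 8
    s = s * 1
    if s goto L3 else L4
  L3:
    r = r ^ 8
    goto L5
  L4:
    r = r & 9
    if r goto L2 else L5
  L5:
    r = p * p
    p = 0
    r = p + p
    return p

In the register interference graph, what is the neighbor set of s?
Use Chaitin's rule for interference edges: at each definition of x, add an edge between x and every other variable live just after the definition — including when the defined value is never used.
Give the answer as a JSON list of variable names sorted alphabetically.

Answer: ["p", "r"]

Derivation:
Block summaries:
  L0: {b,p} / ∅
  L1: {p} / {p}
  L2: {r,s} / ∅
  L3: {r} / {r}
  L4: {r} / {r}
  L5: {p,r} / {p}

Live sets:
  live L0: ∅→{p}
  live L1: {p}→∅
  live L2: {p}→{p,r}
  live L3: {p,r}→{p}
  live L4: {p,r}→{p}
  live L5: {p}→∅

Interference:
  b↔∅
  p↔{r,s}
  r↔{p,s}
  s↔{p,r}

N(s) = ["p", "r"]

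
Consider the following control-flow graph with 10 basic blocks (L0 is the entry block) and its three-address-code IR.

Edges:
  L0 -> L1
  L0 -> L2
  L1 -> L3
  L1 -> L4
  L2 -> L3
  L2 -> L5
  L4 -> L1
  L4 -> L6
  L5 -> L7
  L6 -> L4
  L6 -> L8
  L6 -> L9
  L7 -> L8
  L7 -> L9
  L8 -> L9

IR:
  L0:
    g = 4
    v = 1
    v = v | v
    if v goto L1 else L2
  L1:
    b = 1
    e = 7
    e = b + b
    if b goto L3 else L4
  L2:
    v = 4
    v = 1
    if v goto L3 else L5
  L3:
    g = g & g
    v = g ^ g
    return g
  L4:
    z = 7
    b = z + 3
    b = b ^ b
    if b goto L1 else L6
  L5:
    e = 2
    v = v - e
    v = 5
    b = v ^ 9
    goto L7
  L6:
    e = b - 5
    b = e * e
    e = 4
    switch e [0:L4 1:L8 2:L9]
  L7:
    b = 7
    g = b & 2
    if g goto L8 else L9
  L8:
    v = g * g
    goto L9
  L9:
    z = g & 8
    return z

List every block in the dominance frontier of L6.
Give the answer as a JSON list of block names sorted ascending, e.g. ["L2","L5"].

Answer: ["L4", "L8", "L9"]

Derivation:
idom tree: L1←L0 L2←L0 L3←L0 L4←L1 L5←L2 L6←L4 L7←L5 L8←L0 L9←L0
Dom∩ at merges:
  L1: preds {L0,L4}: {L0} ∩ {L0,L1,L4} = {L0}; idom=L0
  L3: preds {L1,L2}: {L0,L1} ∩ {L0,L2} = {L0}; idom=L0
  L4: preds {L1,L6}: {L0,L1} ∩ {L0,L1,L4,L6} = {L0,L1}; idom=L1
  L8: preds {L6,L7}: {L0,L1,L4,L6} ∩ {L0,L2,L5,L7} = {L0}; idom=L0
  L9: preds {L6,L7,L8}: {L0,L1,L4,L6} ∩ {L0,L2,L5,L7} ∩ {L0,L8} = {L0}; idom=L0

DF walk-up:
  L1←L0: walk · to L0
  L1←L4: walk L4→L1 to L0
  L3←L1: walk L1 to L0
  L3←L2: walk L2 to L0
  L4←L1: walk · to L1
  L4←L6: walk L6→L4 to L1
  L8←L6: walk L6→L4→L1 to L0
  L8←L7: walk L7→L5→L2 to L0
  L9←L6: walk L6→L4→L1 to L0
  L9←L7: walk L7→L5→L2 to L0
  L9←L8: walk L8 to L0
  L0 → ∅
  L1 → {L1,L3,L8,L9}
  L2 → {L3,L8,L9}
  L3 → ∅
  L4 → {L1,L4,L8,L9}
  L5 → {L8,L9}
  L6 → {L4,L8,L9}
  L7 → {L8,L9}
  L8 → {L9}
  L9 → ∅

DF(L6) = ["L4", "L8", "L9"]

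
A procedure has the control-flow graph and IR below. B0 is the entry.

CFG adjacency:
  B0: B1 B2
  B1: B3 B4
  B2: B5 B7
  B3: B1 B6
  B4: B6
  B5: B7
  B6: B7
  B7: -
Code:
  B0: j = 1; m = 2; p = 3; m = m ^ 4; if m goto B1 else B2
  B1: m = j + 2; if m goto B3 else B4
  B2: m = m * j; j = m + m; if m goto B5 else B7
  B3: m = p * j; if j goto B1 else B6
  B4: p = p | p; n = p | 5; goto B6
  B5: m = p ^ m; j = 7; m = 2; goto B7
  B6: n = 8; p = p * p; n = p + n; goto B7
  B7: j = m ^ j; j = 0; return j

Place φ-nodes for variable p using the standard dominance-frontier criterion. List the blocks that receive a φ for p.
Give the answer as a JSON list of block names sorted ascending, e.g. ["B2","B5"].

Answer: ["B6", "B7"]

Derivation:
idom tree: B1←B0 B2←B0 B3←B1 B4←B1 B5←B2 B6←B1 B7←B0
Join-block Dom:
  B1: preds {B0,B3}: {B0} ∩ {B0,B1,B3} = {B0}; idom=B0
  B6: preds {B3,B4}: {B0,B1,B3} ∩ {B0,B1,B4} = {B0,B1}; idom=B1
  B7: preds {B2,B5,B6}: {B0,B2} ∩ {B0,B2,B5} ∩ {B0,B1,B6} = {B0}; idom=B0

Frontier:
  join B1 pred B0: · stop@B0
  join B1 pred B3: B3→B1 stop@B0
  join B6 pred B3: B3 stop@B1
  join B6 pred B4: B4 stop@B1
  join B7 pred B2: B2 stop@B0
  join B7 pred B5: B5→B2 stop@B0
  join B7 pred B6: B6→B1 stop@B0
  B0: DF=∅
  B1: DF={B1,B7}
  B2: DF={B7}
  B3: DF={B1,B6}
  B4: DF={B6}
  B5: DF={B7}
  B6: DF={B7}
  B7: DF=∅

φ for p: defs {B0,B4,B6}
  DF⁺ = {B6,B7}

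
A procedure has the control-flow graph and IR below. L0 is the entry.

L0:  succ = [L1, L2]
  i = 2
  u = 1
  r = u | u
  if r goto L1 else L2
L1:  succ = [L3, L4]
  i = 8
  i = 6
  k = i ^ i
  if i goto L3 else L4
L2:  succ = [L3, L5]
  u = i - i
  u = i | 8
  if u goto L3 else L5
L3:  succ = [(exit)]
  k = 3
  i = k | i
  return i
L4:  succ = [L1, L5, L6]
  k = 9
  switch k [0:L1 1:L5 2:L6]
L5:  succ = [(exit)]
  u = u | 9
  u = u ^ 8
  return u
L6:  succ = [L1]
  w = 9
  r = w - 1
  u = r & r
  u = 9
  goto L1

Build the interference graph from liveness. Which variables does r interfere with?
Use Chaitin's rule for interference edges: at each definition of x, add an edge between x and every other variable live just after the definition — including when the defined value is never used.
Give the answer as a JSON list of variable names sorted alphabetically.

Answer: ["i", "u"]

Derivation:
def/use:
  L0 def {i,r,u} use ∅
  L1 def {i,k} use ∅
  L2 def {u} use {i}
  L3 def {i,k} use {i}
  L4 def {k} use ∅
  L5 def {u} use {u}
  L6 def {r,u,w} use ∅

Liveness:
  live L0: ∅→{i,u}
  live L1: {u}→{i,u}
  live L2: {i}→{i,u}
  live L3: {i}→∅
  live L4: {u}→{u}
  live L5: {u}→∅
  live L6: ∅→{u}

Interference:
  i↔{k,r,u}
  k↔{i,u}
  r↔{i,u}
  u↔{i,k,r}
  w↔∅

N(r) = ["i", "u"]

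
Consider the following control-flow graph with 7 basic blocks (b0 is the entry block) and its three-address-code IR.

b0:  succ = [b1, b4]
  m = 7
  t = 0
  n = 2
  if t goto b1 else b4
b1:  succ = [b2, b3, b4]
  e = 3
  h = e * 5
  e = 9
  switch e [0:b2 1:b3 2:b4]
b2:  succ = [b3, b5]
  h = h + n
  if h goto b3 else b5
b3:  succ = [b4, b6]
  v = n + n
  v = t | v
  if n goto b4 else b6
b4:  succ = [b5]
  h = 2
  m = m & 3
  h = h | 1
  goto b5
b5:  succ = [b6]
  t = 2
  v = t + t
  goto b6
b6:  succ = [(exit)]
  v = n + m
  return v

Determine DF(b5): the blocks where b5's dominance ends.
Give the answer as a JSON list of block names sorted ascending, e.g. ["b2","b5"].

idom tree: b1←b0 b2←b1 b3←b1 b4←b0 b5←b0 b6←b0
Dom∩ at merges:
  b3: preds {b1,b2}: {b0,b1} ∩ {b0,b1,b2} = {b0,b1}; idom=b1
  b4: preds {b0,b1,b3}: {b0} ∩ {b0,b1} ∩ {b0,b1,b3} = {b0}; idom=b0
  b5: preds {b2,b4}: {b0,b1,b2} ∩ {b0,b4} = {b0}; idom=b0
  b6: preds {b3,b5}: {b0,b1,b3} ∩ {b0,b5} = {b0}; idom=b0

Frontier:
  b3←b1: walk · to b1
  b3←b2: walk b2 to b1
  b4←b0: walk · to b0
  b4←b1: walk b1 to b0
  b4←b3: walk b3→b1 to b0
  b5←b2: walk b2→b1 to b0
  b5←b4: walk b4 to b0
  b6←b3: walk b3→b1 to b0
  b6←b5: walk b5 to b0
  b0 → ∅
  b1 → {b4,b5,b6}
  b2 → {b3,b5}
  b3 → {b4,b6}
  b4 → {b5}
  b5 → {b6}
  b6 → ∅

DF(b5) = ["b6"]

Answer: ["b6"]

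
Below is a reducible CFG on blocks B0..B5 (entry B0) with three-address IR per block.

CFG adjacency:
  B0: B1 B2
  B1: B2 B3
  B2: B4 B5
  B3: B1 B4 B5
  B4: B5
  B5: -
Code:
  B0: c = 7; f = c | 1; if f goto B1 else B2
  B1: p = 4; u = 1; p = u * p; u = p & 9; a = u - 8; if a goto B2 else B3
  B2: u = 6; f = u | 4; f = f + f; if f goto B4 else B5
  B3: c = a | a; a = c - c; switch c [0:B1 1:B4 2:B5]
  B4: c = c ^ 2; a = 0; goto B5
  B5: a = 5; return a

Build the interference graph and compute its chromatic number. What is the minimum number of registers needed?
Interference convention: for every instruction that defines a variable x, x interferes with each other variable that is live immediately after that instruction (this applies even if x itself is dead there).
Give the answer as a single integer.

Answer: 3

Analysis:
Per-block:
  B0 def {c,f} use ∅
  B1 def {a,p,u} use ∅
  B2 def {f,u} use ∅
  B3 def {a,c} use {a}
  B4 def {a,c} use {c}
  B5 def {a} use ∅

Liveness:
  live B0: ∅→{c}
  live B1: {c}→{a,c}
  live B2: {c}→{c}
  live B3: {a}→{c}
  live B4: {c}→∅
  live B5: ∅→∅

Conflict graph:
  a: {c}
  c: {a,f,p,u}
  f: {c}
  p: {c,u}
  u: {c,p}

Chromatic number:
  {c,p,u} pairwise interfere (3-clique) ⇒ χ ≥ 3
  3-colouring: R0={c}  R1={a,f,p}  R2={u}
  χ = 3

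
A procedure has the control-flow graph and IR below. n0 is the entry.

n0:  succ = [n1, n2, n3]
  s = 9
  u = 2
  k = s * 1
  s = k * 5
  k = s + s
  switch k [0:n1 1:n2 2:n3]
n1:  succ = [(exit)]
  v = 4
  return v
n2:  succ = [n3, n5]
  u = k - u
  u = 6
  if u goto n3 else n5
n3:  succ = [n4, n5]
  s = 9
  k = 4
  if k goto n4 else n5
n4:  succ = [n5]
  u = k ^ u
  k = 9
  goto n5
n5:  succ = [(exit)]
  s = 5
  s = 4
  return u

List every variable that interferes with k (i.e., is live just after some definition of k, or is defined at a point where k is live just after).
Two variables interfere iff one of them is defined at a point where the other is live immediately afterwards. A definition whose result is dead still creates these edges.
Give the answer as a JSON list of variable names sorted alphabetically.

Per-block:
  n0 def {k,s,u} use ∅
  n1 def {v} use ∅
  n2 def {u} use {k,u}
  n3 def {k,s} use ∅
  n4 def {k,u} use {k,u}
  n5 def {s} use {u}

Backward fixpoint:
  n0 li=∅ lo={k,u}
  n1 li=∅ lo=∅
  n2 li={k,u} lo={u}
  n3 li={u} lo={k,u}
  n4 li={k,u} lo={u}
  n5 li={u} lo=∅

Interfere edges:
  k↔{u}
  s↔{u}
  u↔{k,s}
  v↔∅

N(k) = ["u"]

Answer: ["u"]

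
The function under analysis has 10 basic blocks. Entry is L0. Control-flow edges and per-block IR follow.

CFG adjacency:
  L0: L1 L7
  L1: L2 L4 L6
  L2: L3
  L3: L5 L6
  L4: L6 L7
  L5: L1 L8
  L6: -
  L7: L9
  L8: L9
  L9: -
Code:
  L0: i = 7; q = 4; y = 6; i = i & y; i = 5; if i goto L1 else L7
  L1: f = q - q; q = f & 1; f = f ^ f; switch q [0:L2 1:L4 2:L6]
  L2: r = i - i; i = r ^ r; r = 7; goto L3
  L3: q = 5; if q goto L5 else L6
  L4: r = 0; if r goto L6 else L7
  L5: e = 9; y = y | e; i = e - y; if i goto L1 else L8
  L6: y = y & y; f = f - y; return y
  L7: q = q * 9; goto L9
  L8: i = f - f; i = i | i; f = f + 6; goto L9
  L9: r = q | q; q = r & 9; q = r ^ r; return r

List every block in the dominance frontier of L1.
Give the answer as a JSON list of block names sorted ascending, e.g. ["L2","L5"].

Answer: ["L1", "L7", "L9"]

Working:
idom tree: L1←L0 L2←L1 L3←L2 L4←L1 L5←L3 L6←L1 L7←L0 L8←L5 L9←L0
Join-block Dom:
  L1: preds {L0,L5}: {L0} ∩ {L0,L1,L2,L3,L5} = {L0}; idom=L0
  L6: preds {L1,L3,L4}: {L0,L1} ∩ {L0,L1,L2,L3} ∩ {L0,L1,L4} = {L0,L1}; idom=L1
  L7: preds {L0,L4}: {L0} ∩ {L0,L1,L4} = {L0}; idom=L0
  L9: preds {L7,L8}: {L0,L7} ∩ {L0,L1,L2,L3,L5,L8} = {L0}; idom=L0

DF walk-up:
  L1←L0: walk · to L0
  L1←L5: walk L5→L3→L2→L1 to L0
  L6←L1: walk · to L1
  L6←L3: walk L3→L2 to L1
  L6←L4: walk L4 to L1
  L7←L0: walk · to L0
  L7←L4: walk L4→L1 to L0
  L9←L7: walk L7 to L0
  L9←L8: walk L8→L5→L3→L2→L1 to L0
  L0: DF=∅
  L1: DF={L1,L7,L9}
  L2: DF={L1,L6,L9}
  L3: DF={L1,L6,L9}
  L4: DF={L6,L7}
  L5: DF={L1,L9}
  L6: DF=∅
  L7: DF={L9}
  L8: DF={L9}
  L9: DF=∅

DF(L1) = ["L1", "L7", "L9"]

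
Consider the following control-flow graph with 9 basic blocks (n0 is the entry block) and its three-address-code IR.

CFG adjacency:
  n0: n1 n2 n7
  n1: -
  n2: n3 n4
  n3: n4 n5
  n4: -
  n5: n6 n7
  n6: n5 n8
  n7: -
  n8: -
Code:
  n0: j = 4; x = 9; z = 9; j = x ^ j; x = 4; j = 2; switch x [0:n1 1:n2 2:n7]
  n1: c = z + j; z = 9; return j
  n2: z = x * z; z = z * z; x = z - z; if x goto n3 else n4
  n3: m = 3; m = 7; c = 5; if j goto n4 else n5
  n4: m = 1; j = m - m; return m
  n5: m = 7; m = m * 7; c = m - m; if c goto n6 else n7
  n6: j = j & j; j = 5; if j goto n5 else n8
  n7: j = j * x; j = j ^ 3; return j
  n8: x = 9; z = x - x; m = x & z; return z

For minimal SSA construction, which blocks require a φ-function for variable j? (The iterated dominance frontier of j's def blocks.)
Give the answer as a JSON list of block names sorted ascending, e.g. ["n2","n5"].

Answer: ["n5", "n7"]

Derivation:
idom tree: n1←n0 n2←n0 n3←n2 n4←n2 n5←n3 n6←n5 n7←n0 n8←n6
Dom∩ at merges:
  n4: preds {n2,n3}: {n0,n2} ∩ {n0,n2,n3} = {n0,n2}; idom=n2
  n5: preds {n3,n6}: {n0,n2,n3} ∩ {n0,n2,n3,n5,n6} = {n0,n2,n3}; idom=n3
  n7: preds {n0,n5}: {n0} ∩ {n0,n2,n3,n5} = {n0}; idom=n0

DF derivation:
  join n4 pred n2: · stop@n2
  join n4 pred n3: n3 stop@n2
  join n5 pred n3: · stop@n3
  join n5 pred n6: n6→n5 stop@n3
  join n7 pred n0: · stop@n0
  join n7 pred n5: n5→n3→n2 stop@n0
  n0 → ∅
  n1 → ∅
  n2 → {n7}
  n3 → {n4,n7}
  n4 → ∅
  n5 → {n5,n7}
  n6 → {n5}
  n7 → ∅
  n8 → ∅

φ for j: defs {n0,n4,n6,n7}
  DF⁺ = {n5,n7}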